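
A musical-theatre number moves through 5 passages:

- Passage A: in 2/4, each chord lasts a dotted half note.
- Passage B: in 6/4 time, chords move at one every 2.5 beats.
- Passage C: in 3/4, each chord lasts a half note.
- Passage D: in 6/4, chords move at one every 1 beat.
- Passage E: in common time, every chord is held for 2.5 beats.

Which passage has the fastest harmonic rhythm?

Passage D

A: 2 beats/bar ÷ 3 beats/chord = 2/3 chords/bar.
B: 6 beats/bar ÷ 2.5 beats/chord = 2.4 chords/bar.
C: 3 beats/bar ÷ 2 beats/chord = 1.5 chords/bar.
D: 6 beats/bar ÷ 1 beat/chord = 6 chords/bar.
E: 4 beats/bar ÷ 2.5 beats/chord = 1.6 chords/bar.
Fastest is D at 6 chords/bar.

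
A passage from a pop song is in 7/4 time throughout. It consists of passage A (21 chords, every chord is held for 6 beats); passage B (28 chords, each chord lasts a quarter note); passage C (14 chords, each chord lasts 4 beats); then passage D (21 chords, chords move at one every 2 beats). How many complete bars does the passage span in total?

36 bars

A: 21 × 6 = 126 beats = 18 bars.
B: 28 × 1 = 28 beats = 4 bars.
C: 14 × 4 = 56 beats = 8 bars.
D: 21 × 2 = 42 beats = 6 bars.
Total: 18 + 4 + 8 + 6 = 36 bars.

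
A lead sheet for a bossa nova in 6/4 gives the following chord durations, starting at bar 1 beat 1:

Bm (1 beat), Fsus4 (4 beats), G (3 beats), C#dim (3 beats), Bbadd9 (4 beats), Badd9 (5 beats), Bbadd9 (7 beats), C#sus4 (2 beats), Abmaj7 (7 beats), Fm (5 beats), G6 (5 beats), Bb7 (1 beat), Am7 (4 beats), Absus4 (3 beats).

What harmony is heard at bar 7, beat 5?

Beat 5 of bar 7 is beat (7−1)×6 + 5 = 41 overall.
Running totals: Bm ends at 1, Fsus4 ends at 5, G ends at 8, C#dim ends at 11, Bbadd9 ends at 15, Badd9 ends at 20, Bbadd9 ends at 27, C#sus4 ends at 29, Abmaj7 ends at 36, Fm ends at 41.
Beat 41 falls within Fm.

Fm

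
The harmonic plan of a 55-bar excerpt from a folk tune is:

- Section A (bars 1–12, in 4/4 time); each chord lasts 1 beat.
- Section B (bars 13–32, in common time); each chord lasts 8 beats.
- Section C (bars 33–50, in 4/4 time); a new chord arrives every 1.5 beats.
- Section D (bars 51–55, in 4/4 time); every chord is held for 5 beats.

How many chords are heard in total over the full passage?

A: 12 bars × 4 beats = 48 beats; 1 beat/chord → 48 chords.
B: 20 bars × 4 beats = 80 beats; 8 beats/chord → 10 chords.
C: 18 bars × 4 beats = 72 beats; 1.5 beats/chord → 48 chords.
D: 5 bars × 4 beats = 20 beats; 5 beats/chord → 4 chords.
Total: 48 + 10 + 48 + 4 = 110.

110 chords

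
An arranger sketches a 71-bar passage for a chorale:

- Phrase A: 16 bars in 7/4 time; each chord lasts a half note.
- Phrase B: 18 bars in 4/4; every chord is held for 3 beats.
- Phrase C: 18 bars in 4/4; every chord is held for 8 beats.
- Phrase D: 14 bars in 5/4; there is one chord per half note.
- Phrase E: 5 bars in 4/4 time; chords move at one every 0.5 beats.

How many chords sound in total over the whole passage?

164 chords

A: 16·7 = 112 beats, 112/2 = 56 chords.
B: 18·4 = 72 beats, 72/3 = 24 chords.
C: 18·4 = 72 beats, 72/8 = 9 chords.
D: 14·5 = 70 beats, 70/2 = 35 chords.
E: 5·4 = 20 beats, 20/0.5 = 40 chords.
Total: 56 + 24 + 9 + 35 + 40 = 164.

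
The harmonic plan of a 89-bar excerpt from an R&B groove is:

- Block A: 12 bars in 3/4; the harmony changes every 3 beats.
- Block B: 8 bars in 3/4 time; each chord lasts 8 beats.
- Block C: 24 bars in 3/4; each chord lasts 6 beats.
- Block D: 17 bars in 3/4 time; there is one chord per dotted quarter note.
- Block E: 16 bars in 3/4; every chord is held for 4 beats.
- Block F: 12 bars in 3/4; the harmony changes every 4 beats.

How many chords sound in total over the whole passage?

A has 36 beats and chords last 3 each, so 12 chords.
B has 24 beats and chords last 8 each, so 3 chords.
C has 72 beats and chords last 6 each, so 12 chords.
D has 51 beats and chords last 1.5 each, so 34 chords.
E has 48 beats and chords last 4 each, so 12 chords.
F has 36 beats and chords last 4 each, so 9 chords.
Total: 12 + 3 + 12 + 34 + 12 + 9 = 82.

82 chords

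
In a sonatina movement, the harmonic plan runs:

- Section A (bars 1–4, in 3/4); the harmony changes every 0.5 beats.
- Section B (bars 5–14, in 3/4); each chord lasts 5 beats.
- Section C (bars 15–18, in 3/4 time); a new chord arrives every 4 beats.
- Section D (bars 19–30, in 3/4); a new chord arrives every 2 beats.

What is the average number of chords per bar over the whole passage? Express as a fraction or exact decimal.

1.7 chords per bar

A: 4 bars of 3 beats is 12 beats; at 0.5 beats each that's 24 chords.
B: 10 bars of 3 beats is 30 beats; at 5 beats each that's 6 chords.
C: 4 bars of 3 beats is 12 beats; at 4 beats each that's 3 chords.
D: 12 bars of 3 beats is 36 beats; at 2 beats each that's 18 chords.
Overall: 51 chords over 30 bars → 51/30 = 1.7 chords per bar.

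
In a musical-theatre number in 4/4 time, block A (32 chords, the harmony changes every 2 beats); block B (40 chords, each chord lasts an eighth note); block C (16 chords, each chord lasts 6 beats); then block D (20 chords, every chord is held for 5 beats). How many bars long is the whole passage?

70 bars

A: 32 × 2 = 64 beats = 16 bars.
B: 40 × 0.5 = 20 beats = 5 bars.
C: 16 × 6 = 96 beats = 24 bars.
D: 20 × 5 = 100 beats = 25 bars.
Total: 16 + 5 + 24 + 25 = 70 bars.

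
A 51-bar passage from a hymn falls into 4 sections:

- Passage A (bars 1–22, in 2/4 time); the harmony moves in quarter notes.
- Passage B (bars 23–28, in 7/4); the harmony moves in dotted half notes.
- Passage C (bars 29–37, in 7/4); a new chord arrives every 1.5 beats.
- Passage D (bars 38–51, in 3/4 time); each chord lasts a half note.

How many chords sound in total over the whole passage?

A has 44 beats and chords last 1 each, so 44 chords.
B has 42 beats and chords last 3 each, so 14 chords.
C has 63 beats and chords last 1.5 each, so 42 chords.
D has 42 beats and chords last 2 each, so 21 chords.
Total: 44 + 14 + 42 + 21 = 121.

121 chords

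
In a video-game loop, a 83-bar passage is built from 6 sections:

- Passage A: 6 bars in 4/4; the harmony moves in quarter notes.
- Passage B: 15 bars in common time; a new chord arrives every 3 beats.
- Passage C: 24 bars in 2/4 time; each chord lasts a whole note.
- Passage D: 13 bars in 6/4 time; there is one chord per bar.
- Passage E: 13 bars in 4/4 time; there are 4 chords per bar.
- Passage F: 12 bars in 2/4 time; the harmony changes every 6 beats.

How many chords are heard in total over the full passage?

A: 6 bars × 4 beats = 24 beats; 1 beat/chord → 24 chords.
B: 15 bars × 4 beats = 60 beats; 3 beats/chord → 20 chords.
C: 24 bars × 2 beats = 48 beats; 4 beats/chord → 12 chords.
D: 13 bars × 6 beats = 78 beats; 6 beats/chord → 13 chords.
E: 13 bars × 4 beats = 52 beats; 1 beat/chord → 52 chords.
F: 12 bars × 2 beats = 24 beats; 6 beats/chord → 4 chords.
Total: 24 + 20 + 12 + 13 + 52 + 4 = 125.

125 chords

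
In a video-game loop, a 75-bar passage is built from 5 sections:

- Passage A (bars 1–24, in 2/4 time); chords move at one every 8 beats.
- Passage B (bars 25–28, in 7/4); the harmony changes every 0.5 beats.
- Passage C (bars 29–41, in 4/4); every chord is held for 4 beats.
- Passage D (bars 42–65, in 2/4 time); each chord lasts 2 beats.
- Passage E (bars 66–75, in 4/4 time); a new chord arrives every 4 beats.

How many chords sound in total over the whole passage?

109 chords

A: 24·2 = 48 beats, 48/8 = 6 chords.
B: 4·7 = 28 beats, 28/0.5 = 56 chords.
C: 13·4 = 52 beats, 52/4 = 13 chords.
D: 24·2 = 48 beats, 48/2 = 24 chords.
E: 10·4 = 40 beats, 40/4 = 10 chords.
Total: 6 + 56 + 13 + 24 + 10 = 109.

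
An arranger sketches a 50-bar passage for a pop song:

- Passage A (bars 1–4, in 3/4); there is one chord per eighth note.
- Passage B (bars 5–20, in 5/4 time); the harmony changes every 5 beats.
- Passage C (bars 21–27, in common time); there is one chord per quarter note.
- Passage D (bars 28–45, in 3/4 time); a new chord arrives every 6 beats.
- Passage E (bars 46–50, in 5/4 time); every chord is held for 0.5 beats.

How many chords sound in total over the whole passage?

A: 4·3 = 12 beats, 12/0.5 = 24 chords.
B: 16·5 = 80 beats, 80/5 = 16 chords.
C: 7·4 = 28 beats, 28/1 = 28 chords.
D: 18·3 = 54 beats, 54/6 = 9 chords.
E: 5·5 = 25 beats, 25/0.5 = 50 chords.
Total: 24 + 16 + 28 + 9 + 50 = 127.

127 chords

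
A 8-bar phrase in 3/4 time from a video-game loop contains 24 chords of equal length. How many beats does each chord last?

8 bars × 3 beats/bar = 24 beats total.
24 beats ÷ 24 chords = 1 beats per chord.
(That is a quarter note.)

1 beat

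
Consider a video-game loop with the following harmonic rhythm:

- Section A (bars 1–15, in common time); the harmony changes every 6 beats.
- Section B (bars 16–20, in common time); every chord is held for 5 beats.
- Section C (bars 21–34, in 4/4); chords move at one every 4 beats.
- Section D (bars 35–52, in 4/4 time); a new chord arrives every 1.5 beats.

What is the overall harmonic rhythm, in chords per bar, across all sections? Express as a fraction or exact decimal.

19/13 chords per bar

A: 15 × 4 = 60 beats ÷ 6 = 10 chords.
B: 5 × 4 = 20 beats ÷ 5 = 4 chords.
C: 14 × 4 = 56 beats ÷ 4 = 14 chords.
D: 18 × 4 = 72 beats ÷ 1.5 = 48 chords.
Overall: 76 chords over 52 bars → 76/52 = 19/13 chords per bar.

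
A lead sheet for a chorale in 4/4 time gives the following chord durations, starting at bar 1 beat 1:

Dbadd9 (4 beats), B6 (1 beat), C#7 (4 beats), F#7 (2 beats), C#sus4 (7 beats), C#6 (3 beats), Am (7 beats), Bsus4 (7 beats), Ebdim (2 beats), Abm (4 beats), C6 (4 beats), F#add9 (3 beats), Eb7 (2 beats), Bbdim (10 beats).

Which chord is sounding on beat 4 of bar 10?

Beat 4 of bar 10 is beat (10−1)×4 + 4 = 40 overall.
Running totals: Dbadd9 ends at 4, B6 ends at 5, C#7 ends at 9, F#7 ends at 11, C#sus4 ends at 18, C#6 ends at 21, Am ends at 28, Bsus4 ends at 35, Ebdim ends at 37, Abm ends at 41.
Beat 40 falls within Abm.

Abm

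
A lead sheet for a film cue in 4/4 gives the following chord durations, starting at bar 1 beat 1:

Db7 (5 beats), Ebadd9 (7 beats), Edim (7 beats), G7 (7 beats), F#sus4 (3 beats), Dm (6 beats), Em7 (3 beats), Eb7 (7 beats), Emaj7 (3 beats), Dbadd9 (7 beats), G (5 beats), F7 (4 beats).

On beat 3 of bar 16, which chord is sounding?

Beat 3 of bar 16 is beat (16−1)×4 + 3 = 63 overall.
Running totals: Db7 ends at 5, Ebadd9 ends at 12, Edim ends at 19, G7 ends at 26, F#sus4 ends at 29, Dm ends at 35, Em7 ends at 38, Eb7 ends at 45, Emaj7 ends at 48, Dbadd9 ends at 55, G ends at 60, F7 ends at 64.
Beat 63 falls within F7.

F7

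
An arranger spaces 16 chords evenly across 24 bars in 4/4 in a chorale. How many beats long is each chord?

6 beats

24 bars × 4 beats/bar = 96 beats total.
96 beats ÷ 16 chords = 6 beats per chord.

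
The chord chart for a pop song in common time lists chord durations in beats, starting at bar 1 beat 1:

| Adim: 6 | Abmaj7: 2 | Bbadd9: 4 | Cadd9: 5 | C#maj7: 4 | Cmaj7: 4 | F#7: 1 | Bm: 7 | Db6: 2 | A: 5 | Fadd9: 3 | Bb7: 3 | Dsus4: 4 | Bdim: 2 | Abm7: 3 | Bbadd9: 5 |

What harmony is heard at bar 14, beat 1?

Abm7

Beat 1 of bar 14 is beat (14−1)×4 + 1 = 53 overall.
Running totals: Adim ends at 6, Abmaj7 ends at 8, Bbadd9 ends at 12, Cadd9 ends at 17, C#maj7 ends at 21, Cmaj7 ends at 25, F#7 ends at 26, Bm ends at 33, Db6 ends at 35, A ends at 40, Fadd9 ends at 43, Bb7 ends at 46, Dsus4 ends at 50, Bdim ends at 52, Abm7 ends at 55.
Beat 53 falls within Abm7.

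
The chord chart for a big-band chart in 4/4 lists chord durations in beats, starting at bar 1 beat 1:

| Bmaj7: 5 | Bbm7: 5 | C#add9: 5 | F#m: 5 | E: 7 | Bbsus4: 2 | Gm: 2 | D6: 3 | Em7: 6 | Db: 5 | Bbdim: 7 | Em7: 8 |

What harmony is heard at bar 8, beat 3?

Beat 3 of bar 8 is beat (8−1)×4 + 3 = 31 overall.
Running totals: Bmaj7 ends at 5, Bbm7 ends at 10, C#add9 ends at 15, F#m ends at 20, E ends at 27, Bbsus4 ends at 29, Gm ends at 31.
Beat 31 falls within Gm.

Gm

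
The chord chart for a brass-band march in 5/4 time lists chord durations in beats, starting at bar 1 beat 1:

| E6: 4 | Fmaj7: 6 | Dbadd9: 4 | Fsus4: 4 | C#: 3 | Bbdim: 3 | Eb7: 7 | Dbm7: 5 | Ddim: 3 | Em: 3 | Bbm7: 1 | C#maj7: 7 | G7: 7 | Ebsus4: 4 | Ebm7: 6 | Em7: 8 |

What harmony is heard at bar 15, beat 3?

Em7

Beat 3 of bar 15 is beat (15−1)×5 + 3 = 73 overall.
Running totals: E6 ends at 4, Fmaj7 ends at 10, Dbadd9 ends at 14, Fsus4 ends at 18, C# ends at 21, Bbdim ends at 24, Eb7 ends at 31, Dbm7 ends at 36, Ddim ends at 39, Em ends at 42, Bbm7 ends at 43, C#maj7 ends at 50, G7 ends at 57, Ebsus4 ends at 61, Ebm7 ends at 67, Em7 ends at 75.
Beat 73 falls within Em7.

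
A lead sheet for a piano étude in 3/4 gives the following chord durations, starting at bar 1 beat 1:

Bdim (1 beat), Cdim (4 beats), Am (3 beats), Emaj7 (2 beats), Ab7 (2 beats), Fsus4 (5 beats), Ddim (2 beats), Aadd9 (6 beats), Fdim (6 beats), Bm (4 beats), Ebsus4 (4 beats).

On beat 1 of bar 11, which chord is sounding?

Fdim

Beat 1 of bar 11 is beat (11−1)×3 + 1 = 31 overall.
Running totals: Bdim ends at 1, Cdim ends at 5, Am ends at 8, Emaj7 ends at 10, Ab7 ends at 12, Fsus4 ends at 17, Ddim ends at 19, Aadd9 ends at 25, Fdim ends at 31.
Beat 31 falls within Fdim.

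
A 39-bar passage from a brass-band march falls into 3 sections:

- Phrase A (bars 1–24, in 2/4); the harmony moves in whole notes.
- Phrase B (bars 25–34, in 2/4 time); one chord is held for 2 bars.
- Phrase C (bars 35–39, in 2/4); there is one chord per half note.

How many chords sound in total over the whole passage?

A: 24 bars × 2 beats = 48 beats; 4 beats/chord → 12 chords.
B: 10 bars × 2 beats = 20 beats; 4 beats/chord → 5 chords.
C: 5 bars × 2 beats = 10 beats; 2 beats/chord → 5 chords.
Total: 12 + 5 + 5 = 22.

22 chords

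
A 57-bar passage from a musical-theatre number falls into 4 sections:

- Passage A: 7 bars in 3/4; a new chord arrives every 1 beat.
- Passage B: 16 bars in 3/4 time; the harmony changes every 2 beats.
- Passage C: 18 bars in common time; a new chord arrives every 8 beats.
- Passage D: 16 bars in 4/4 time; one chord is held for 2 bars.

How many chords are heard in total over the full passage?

62 chords

A has 21 beats and chords last 1 each, so 21 chords.
B has 48 beats and chords last 2 each, so 24 chords.
C has 72 beats and chords last 8 each, so 9 chords.
D has 64 beats and chords last 8 each, so 8 chords.
Total: 21 + 24 + 9 + 8 = 62.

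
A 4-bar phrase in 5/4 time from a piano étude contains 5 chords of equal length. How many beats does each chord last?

4 bars × 5 beats/bar = 20 beats total.
20 beats ÷ 5 chords = 4 beats per chord.
(That is a whole note.)

4 beats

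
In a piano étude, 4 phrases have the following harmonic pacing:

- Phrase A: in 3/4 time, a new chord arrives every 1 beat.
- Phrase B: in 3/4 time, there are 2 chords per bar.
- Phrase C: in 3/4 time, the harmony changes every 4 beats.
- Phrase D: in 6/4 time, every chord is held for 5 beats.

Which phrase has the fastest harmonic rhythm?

Phrase A

A: 3/1 = 3 chords/bar.
B: 3/1.5 = 2 chords/bar.
C: 3/4 = 0.75 chords/bar.
D: 6/5 = 1.2 chords/bar.
Fastest is A at 3 chords/bar.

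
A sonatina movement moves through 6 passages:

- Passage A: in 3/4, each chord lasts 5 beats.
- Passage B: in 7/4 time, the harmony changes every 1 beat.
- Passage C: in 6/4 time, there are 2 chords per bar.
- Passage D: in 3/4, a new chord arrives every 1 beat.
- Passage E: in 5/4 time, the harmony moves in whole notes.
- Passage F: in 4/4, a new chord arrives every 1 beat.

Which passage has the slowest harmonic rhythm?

Passage A

A: 3 beats/bar ÷ 5 beats/chord = 0.6 chords/bar.
B: 7 beats/bar ÷ 1 beat/chord = 7 chords/bar.
C: 6 beats/bar ÷ 3 beats/chord = 2 chords/bar.
D: 3 beats/bar ÷ 1 beat/chord = 3 chords/bar.
E: 5 beats/bar ÷ 4 beats/chord = 1.25 chords/bar.
F: 4 beats/bar ÷ 1 beat/chord = 4 chords/bar.
Slowest is A at 0.6 chords/bar.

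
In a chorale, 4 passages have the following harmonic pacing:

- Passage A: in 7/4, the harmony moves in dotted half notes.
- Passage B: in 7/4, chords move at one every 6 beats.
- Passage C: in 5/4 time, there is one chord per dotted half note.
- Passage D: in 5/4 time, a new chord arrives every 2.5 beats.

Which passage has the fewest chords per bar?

Passage B

A: 7 beats/bar ÷ 3 beats/chord = 7/3 chords/bar.
B: 7 beats/bar ÷ 6 beats/chord = 7/6 chords/bar.
C: 5 beats/bar ÷ 3 beats/chord = 5/3 chords/bar.
D: 5 beats/bar ÷ 2.5 beats/chord = 2 chords/bar.
Slowest is B at 7/6 chords/bar.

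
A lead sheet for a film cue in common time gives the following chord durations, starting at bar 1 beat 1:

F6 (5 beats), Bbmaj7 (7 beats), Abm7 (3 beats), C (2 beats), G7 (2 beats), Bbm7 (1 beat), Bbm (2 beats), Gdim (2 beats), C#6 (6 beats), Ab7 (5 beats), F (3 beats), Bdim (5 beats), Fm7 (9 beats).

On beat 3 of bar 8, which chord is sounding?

Beat 3 of bar 8 is beat (8−1)×4 + 3 = 31 overall.
Running totals: F6 ends at 5, Bbmaj7 ends at 12, Abm7 ends at 15, C ends at 17, G7 ends at 19, Bbm7 ends at 20, Bbm ends at 22, Gdim ends at 24, C#6 ends at 30, Ab7 ends at 35.
Beat 31 falls within Ab7.

Ab7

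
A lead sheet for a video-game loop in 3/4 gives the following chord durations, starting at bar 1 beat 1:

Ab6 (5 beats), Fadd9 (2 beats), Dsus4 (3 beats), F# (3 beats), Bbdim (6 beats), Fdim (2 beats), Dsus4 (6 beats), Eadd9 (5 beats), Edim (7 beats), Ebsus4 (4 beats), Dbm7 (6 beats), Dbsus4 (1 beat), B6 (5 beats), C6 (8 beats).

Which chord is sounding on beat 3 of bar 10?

Eadd9

Beat 3 of bar 10 is beat (10−1)×3 + 3 = 30 overall.
Running totals: Ab6 ends at 5, Fadd9 ends at 7, Dsus4 ends at 10, F# ends at 13, Bbdim ends at 19, Fdim ends at 21, Dsus4 ends at 27, Eadd9 ends at 32.
Beat 30 falls within Eadd9.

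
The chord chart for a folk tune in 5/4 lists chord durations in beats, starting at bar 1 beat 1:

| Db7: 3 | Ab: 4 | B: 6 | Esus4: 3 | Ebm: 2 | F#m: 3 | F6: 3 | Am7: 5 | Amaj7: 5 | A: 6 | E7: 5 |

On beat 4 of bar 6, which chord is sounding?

Beat 4 of bar 6 is beat (6−1)×5 + 4 = 29 overall.
Running totals: Db7 ends at 3, Ab ends at 7, B ends at 13, Esus4 ends at 16, Ebm ends at 18, F#m ends at 21, F6 ends at 24, Am7 ends at 29.
Beat 29 falls within Am7.

Am7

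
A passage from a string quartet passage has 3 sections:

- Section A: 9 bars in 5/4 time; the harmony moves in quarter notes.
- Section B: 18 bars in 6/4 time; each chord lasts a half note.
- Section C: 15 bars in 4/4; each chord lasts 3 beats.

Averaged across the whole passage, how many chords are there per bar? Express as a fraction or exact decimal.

A: 9 × 5 = 45 beats ÷ 1 = 45 chords.
B: 18 × 6 = 108 beats ÷ 2 = 54 chords.
C: 15 × 4 = 60 beats ÷ 3 = 20 chords.
Overall: 119 chords over 42 bars → 119/42 = 17/6 chords per bar.

17/6 chords per bar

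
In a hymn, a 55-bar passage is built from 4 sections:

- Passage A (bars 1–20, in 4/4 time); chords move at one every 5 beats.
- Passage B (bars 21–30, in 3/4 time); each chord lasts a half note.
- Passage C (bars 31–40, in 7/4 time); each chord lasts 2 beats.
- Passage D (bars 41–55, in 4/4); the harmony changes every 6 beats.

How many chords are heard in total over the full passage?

76 chords

A: 20·4 = 80 beats, 80/5 = 16 chords.
B: 10·3 = 30 beats, 30/2 = 15 chords.
C: 10·7 = 70 beats, 70/2 = 35 chords.
D: 15·4 = 60 beats, 60/6 = 10 chords.
Total: 16 + 15 + 35 + 10 = 76.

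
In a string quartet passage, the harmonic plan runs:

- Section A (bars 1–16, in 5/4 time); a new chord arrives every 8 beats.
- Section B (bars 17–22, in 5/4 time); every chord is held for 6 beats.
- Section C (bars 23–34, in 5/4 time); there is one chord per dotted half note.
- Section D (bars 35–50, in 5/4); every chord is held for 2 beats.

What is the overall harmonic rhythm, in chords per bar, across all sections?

A: 16 bars of 5 beats is 80 beats; at 8 beats each that's 10 chords.
B: 6 bars of 5 beats is 30 beats; at 6 beats each that's 5 chords.
C: 12 bars of 5 beats is 60 beats; at 3 beats each that's 20 chords.
D: 16 bars of 5 beats is 80 beats; at 2 beats each that's 40 chords.
Overall: 75 chords over 50 bars → 75/50 = 1.5 chords per bar.

1.5 chords per bar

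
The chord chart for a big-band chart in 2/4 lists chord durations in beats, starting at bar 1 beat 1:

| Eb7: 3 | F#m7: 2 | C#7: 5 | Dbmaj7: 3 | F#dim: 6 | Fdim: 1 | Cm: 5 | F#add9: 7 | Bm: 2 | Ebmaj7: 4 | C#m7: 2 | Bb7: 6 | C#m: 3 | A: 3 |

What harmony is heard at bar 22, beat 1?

Bb7

Beat 1 of bar 22 is beat (22−1)×2 + 1 = 43 overall.
Running totals: Eb7 ends at 3, F#m7 ends at 5, C#7 ends at 10, Dbmaj7 ends at 13, F#dim ends at 19, Fdim ends at 20, Cm ends at 25, F#add9 ends at 32, Bm ends at 34, Ebmaj7 ends at 38, C#m7 ends at 40, Bb7 ends at 46.
Beat 43 falls within Bb7.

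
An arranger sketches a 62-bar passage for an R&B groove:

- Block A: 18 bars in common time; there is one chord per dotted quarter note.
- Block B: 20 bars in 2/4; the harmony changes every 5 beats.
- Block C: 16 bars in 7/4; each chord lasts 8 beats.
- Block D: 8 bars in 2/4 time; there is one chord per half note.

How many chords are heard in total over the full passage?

78 chords

A has 72 beats and chords last 1.5 each, so 48 chords.
B has 40 beats and chords last 5 each, so 8 chords.
C has 112 beats and chords last 8 each, so 14 chords.
D has 16 beats and chords last 2 each, so 8 chords.
Total: 48 + 8 + 14 + 8 = 78.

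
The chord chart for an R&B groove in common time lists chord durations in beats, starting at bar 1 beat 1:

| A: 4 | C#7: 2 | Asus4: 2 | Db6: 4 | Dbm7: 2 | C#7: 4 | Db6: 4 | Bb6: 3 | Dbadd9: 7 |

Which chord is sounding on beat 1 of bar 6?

Db6

Beat 1 of bar 6 is beat (6−1)×4 + 1 = 21 overall.
Running totals: A ends at 4, C#7 ends at 6, Asus4 ends at 8, Db6 ends at 12, Dbm7 ends at 14, C#7 ends at 18, Db6 ends at 22.
Beat 21 falls within Db6.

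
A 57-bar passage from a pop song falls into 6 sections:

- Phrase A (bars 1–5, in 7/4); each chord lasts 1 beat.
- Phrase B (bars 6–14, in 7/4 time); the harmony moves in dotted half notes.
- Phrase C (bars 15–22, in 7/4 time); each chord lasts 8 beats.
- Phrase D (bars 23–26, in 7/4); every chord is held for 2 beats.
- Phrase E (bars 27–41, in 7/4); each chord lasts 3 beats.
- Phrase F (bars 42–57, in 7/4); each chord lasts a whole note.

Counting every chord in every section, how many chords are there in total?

A: 5·7 = 35 beats, 35/1 = 35 chords.
B: 9·7 = 63 beats, 63/3 = 21 chords.
C: 8·7 = 56 beats, 56/8 = 7 chords.
D: 4·7 = 28 beats, 28/2 = 14 chords.
E: 15·7 = 105 beats, 105/3 = 35 chords.
F: 16·7 = 112 beats, 112/4 = 28 chords.
Total: 35 + 21 + 7 + 14 + 35 + 28 = 140.

140 chords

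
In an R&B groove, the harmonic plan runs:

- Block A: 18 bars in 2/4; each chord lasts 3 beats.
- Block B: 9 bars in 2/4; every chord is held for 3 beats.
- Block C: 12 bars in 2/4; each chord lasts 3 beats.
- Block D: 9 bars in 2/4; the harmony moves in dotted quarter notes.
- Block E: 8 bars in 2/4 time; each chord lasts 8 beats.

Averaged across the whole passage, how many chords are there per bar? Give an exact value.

A: 18 × 2 = 36 beats ÷ 3 = 12 chords.
B: 9 × 2 = 18 beats ÷ 3 = 6 chords.
C: 12 × 2 = 24 beats ÷ 3 = 8 chords.
D: 9 × 2 = 18 beats ÷ 1.5 = 12 chords.
E: 8 × 2 = 16 beats ÷ 8 = 2 chords.
Overall: 40 chords over 56 bars → 40/56 = 5/7 chords per bar.

5/7 chords per bar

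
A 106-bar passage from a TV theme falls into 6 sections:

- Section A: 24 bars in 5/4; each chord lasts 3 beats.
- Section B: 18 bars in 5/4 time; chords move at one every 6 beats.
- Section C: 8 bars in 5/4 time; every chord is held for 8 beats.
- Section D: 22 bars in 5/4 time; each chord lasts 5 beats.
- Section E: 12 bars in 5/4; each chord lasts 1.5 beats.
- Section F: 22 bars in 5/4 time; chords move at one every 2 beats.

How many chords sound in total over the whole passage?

A has 120 beats and chords last 3 each, so 40 chords.
B has 90 beats and chords last 6 each, so 15 chords.
C has 40 beats and chords last 8 each, so 5 chords.
D has 110 beats and chords last 5 each, so 22 chords.
E has 60 beats and chords last 1.5 each, so 40 chords.
F has 110 beats and chords last 2 each, so 55 chords.
Total: 40 + 15 + 5 + 22 + 40 + 55 = 177.

177 chords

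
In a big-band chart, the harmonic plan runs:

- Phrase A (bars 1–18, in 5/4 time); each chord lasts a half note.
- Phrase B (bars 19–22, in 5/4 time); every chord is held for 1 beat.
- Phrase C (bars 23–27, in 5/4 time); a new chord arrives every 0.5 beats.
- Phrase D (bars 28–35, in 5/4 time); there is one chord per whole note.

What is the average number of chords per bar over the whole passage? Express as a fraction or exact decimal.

A: 18 × 5 = 90 beats ÷ 2 = 45 chords.
B: 4 × 5 = 20 beats ÷ 1 = 20 chords.
C: 5 × 5 = 25 beats ÷ 0.5 = 50 chords.
D: 8 × 5 = 40 beats ÷ 4 = 10 chords.
Overall: 125 chords over 35 bars → 125/35 = 25/7 chords per bar.

25/7 chords per bar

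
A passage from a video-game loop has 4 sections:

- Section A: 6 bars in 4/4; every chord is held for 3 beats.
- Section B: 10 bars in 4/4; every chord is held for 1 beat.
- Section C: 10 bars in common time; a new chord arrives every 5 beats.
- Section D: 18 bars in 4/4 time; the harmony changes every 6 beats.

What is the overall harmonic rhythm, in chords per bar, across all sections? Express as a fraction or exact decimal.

17/11 chords per bar

A: 6 bars of 4 beats is 24 beats; at 3 beats each that's 8 chords.
B: 10 bars of 4 beats is 40 beats; at 1 beat each that's 40 chords.
C: 10 bars of 4 beats is 40 beats; at 5 beats each that's 8 chords.
D: 18 bars of 4 beats is 72 beats; at 6 beats each that's 12 chords.
Overall: 68 chords over 44 bars → 68/44 = 17/11 chords per bar.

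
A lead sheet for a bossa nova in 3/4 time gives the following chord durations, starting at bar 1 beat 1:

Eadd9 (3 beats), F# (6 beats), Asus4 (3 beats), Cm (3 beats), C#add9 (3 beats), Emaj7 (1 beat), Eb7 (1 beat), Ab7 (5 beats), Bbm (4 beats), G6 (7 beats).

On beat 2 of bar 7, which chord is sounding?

Eb7

Beat 2 of bar 7 is beat (7−1)×3 + 2 = 20 overall.
Running totals: Eadd9 ends at 3, F# ends at 9, Asus4 ends at 12, Cm ends at 15, C#add9 ends at 18, Emaj7 ends at 19, Eb7 ends at 20.
Beat 20 falls within Eb7.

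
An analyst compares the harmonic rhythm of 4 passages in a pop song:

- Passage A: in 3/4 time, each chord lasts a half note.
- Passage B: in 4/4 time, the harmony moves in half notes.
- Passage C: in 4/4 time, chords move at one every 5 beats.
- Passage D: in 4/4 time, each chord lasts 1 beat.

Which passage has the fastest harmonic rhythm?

A: 3 beats/bar ÷ 2 beats/chord = 1.5 chords/bar.
B: 4 beats/bar ÷ 2 beats/chord = 2 chords/bar.
C: 4 beats/bar ÷ 5 beats/chord = 0.8 chords/bar.
D: 4 beats/bar ÷ 1 beat/chord = 4 chords/bar.
Fastest is D at 4 chords/bar.

Passage D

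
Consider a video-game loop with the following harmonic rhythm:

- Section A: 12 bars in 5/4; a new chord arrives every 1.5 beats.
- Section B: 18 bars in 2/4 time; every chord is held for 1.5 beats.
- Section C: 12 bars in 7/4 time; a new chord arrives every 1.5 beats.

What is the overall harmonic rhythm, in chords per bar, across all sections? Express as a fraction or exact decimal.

A: 12 × 5 = 60 beats ÷ 1.5 = 40 chords.
B: 18 × 2 = 36 beats ÷ 1.5 = 24 chords.
C: 12 × 7 = 84 beats ÷ 1.5 = 56 chords.
Overall: 120 chords over 42 bars → 120/42 = 20/7 chords per bar.

20/7 chords per bar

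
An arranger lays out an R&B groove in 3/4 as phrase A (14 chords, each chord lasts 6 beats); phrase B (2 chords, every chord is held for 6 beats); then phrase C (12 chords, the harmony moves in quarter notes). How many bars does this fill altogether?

36 bars

A: 14 × 6 = 84 beats = 28 bars.
B: 2 × 6 = 12 beats = 4 bars.
C: 12 × 1 = 12 beats = 4 bars.
Total: 28 + 4 + 4 = 36 bars.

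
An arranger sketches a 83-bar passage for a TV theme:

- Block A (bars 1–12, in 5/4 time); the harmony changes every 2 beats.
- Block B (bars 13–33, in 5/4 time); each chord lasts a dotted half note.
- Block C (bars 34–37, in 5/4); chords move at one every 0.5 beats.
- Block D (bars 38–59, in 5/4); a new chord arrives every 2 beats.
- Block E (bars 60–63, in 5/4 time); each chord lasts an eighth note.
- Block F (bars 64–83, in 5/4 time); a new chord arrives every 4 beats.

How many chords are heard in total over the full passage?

A: 12·5 = 60 beats, 60/2 = 30 chords.
B: 21·5 = 105 beats, 105/3 = 35 chords.
C: 4·5 = 20 beats, 20/0.5 = 40 chords.
D: 22·5 = 110 beats, 110/2 = 55 chords.
E: 4·5 = 20 beats, 20/0.5 = 40 chords.
F: 20·5 = 100 beats, 100/4 = 25 chords.
Total: 30 + 35 + 40 + 55 + 40 + 25 = 225.

225 chords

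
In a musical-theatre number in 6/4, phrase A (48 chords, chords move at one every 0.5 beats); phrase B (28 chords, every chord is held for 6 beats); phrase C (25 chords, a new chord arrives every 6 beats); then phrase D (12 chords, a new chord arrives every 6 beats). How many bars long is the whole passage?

69 bars

A: 48 × 0.5 = 24 beats = 4 bars.
B: 28 × 6 = 168 beats = 28 bars.
C: 25 × 6 = 150 beats = 25 bars.
D: 12 × 6 = 72 beats = 12 bars.
Total: 4 + 28 + 25 + 12 = 69 bars.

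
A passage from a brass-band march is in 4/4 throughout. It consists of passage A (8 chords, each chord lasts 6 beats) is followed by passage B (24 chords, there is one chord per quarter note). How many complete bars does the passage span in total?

A: 8 × 6 = 48 beats = 12 bars.
B: 24 × 1 = 24 beats = 6 bars.
Total: 12 + 6 = 18 bars.

18 bars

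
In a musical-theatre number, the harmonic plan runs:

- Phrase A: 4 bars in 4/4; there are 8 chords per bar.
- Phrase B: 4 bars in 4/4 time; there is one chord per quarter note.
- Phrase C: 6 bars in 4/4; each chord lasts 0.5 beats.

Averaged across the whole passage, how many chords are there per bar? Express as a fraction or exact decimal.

48/7 chords per bar

A: 4 × 4 = 16 beats ÷ 0.5 = 32 chords.
B: 4 × 4 = 16 beats ÷ 1 = 16 chords.
C: 6 × 4 = 24 beats ÷ 0.5 = 48 chords.
Overall: 96 chords over 14 bars → 96/14 = 48/7 chords per bar.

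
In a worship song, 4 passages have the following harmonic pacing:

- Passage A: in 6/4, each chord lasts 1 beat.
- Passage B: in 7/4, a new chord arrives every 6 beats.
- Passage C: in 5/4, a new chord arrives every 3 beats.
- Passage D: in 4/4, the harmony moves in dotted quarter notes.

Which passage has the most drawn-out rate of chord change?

A: 6 beats/bar ÷ 1 beat/chord = 6 chords/bar.
B: 7 beats/bar ÷ 6 beats/chord = 7/6 chords/bar.
C: 5 beats/bar ÷ 3 beats/chord = 5/3 chords/bar.
D: 4 beats/bar ÷ 1.5 beats/chord = 8/3 chords/bar.
Slowest is B at 7/6 chords/bar.

Passage B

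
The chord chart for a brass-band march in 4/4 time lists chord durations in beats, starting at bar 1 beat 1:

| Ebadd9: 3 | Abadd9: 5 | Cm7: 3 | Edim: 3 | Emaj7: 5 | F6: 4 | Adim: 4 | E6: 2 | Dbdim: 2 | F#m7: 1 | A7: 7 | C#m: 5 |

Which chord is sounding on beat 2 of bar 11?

C#m

Beat 2 of bar 11 is beat (11−1)×4 + 2 = 42 overall.
Running totals: Ebadd9 ends at 3, Abadd9 ends at 8, Cm7 ends at 11, Edim ends at 14, Emaj7 ends at 19, F6 ends at 23, Adim ends at 27, E6 ends at 29, Dbdim ends at 31, F#m7 ends at 32, A7 ends at 39, C#m ends at 44.
Beat 42 falls within C#m.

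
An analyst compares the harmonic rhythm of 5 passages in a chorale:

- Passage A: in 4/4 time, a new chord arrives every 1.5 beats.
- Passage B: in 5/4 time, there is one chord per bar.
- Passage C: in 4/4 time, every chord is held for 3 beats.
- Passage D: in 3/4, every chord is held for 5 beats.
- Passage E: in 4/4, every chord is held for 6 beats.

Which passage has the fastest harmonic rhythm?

Passage A

A: each chord is 1.5 beats in 4/4, so 8/3 per bar.
B: each chord is 5 beats in 5/4, so 1 per bar.
C: each chord is 3 beats in 4/4, so 4/3 per bar.
D: each chord is 5 beats in 3/4, so 0.6 per bar.
E: each chord is 6 beats in 4/4, so 2/3 per bar.
Fastest is A at 8/3 chords/bar.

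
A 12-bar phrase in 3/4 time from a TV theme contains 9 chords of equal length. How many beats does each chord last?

4 beats

12 bars × 3 beats/bar = 36 beats total.
36 beats ÷ 9 chords = 4 beats per chord.
(That is a whole note.)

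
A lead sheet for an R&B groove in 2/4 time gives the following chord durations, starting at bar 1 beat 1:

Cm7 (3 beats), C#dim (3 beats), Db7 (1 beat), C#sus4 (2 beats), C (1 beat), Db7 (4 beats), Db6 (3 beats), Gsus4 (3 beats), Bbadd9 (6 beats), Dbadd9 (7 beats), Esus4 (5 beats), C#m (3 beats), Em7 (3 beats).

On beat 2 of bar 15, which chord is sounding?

Beat 2 of bar 15 is beat (15−1)×2 + 2 = 30 overall.
Running totals: Cm7 ends at 3, C#dim ends at 6, Db7 ends at 7, C#sus4 ends at 9, C ends at 10, Db7 ends at 14, Db6 ends at 17, Gsus4 ends at 20, Bbadd9 ends at 26, Dbadd9 ends at 33.
Beat 30 falls within Dbadd9.

Dbadd9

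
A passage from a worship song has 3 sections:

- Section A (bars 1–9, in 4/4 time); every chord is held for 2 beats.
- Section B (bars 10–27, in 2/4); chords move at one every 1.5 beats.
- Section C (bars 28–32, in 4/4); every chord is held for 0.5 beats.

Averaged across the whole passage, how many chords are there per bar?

41/16 chords per bar

A: 9 × 4 = 36 beats ÷ 2 = 18 chords.
B: 18 × 2 = 36 beats ÷ 1.5 = 24 chords.
C: 5 × 4 = 20 beats ÷ 0.5 = 40 chords.
Overall: 82 chords over 32 bars → 82/32 = 41/16 chords per bar.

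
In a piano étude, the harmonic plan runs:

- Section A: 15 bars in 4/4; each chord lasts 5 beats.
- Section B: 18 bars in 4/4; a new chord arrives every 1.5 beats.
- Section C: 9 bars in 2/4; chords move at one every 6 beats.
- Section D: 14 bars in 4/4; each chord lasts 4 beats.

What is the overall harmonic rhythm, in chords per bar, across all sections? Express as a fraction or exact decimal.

1.375 chords per bar

A: 15 bars of 4 beats is 60 beats; at 5 beats each that's 12 chords.
B: 18 bars of 4 beats is 72 beats; at 1.5 beats each that's 48 chords.
C: 9 bars of 2 beats is 18 beats; at 6 beats each that's 3 chords.
D: 14 bars of 4 beats is 56 beats; at 4 beats each that's 14 chords.
Overall: 77 chords over 56 bars → 77/56 = 1.375 chords per bar.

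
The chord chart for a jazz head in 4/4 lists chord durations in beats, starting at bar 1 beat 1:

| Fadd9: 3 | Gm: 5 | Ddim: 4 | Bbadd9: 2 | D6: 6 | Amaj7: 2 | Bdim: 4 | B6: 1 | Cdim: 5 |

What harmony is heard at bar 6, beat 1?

Amaj7

Beat 1 of bar 6 is beat (6−1)×4 + 1 = 21 overall.
Running totals: Fadd9 ends at 3, Gm ends at 8, Ddim ends at 12, Bbadd9 ends at 14, D6 ends at 20, Amaj7 ends at 22.
Beat 21 falls within Amaj7.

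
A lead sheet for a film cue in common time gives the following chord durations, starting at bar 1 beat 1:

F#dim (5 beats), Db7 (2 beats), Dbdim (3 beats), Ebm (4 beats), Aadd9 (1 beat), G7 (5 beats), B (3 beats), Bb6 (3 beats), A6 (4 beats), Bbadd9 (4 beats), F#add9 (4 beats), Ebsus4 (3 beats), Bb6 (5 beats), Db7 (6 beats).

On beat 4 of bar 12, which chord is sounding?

Beat 4 of bar 12 is beat (12−1)×4 + 4 = 48 overall.
Running totals: F#dim ends at 5, Db7 ends at 7, Dbdim ends at 10, Ebm ends at 14, Aadd9 ends at 15, G7 ends at 20, B ends at 23, Bb6 ends at 26, A6 ends at 30, Bbadd9 ends at 34, F#add9 ends at 38, Ebsus4 ends at 41, Bb6 ends at 46, Db7 ends at 52.
Beat 48 falls within Db7.

Db7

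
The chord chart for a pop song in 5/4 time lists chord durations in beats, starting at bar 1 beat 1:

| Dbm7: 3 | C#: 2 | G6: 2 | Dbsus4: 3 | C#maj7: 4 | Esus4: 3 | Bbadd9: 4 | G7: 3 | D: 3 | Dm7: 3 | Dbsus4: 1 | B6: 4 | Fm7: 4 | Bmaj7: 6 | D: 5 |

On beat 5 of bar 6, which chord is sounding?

Beat 5 of bar 6 is beat (6−1)×5 + 5 = 30 overall.
Running totals: Dbm7 ends at 3, C# ends at 5, G6 ends at 7, Dbsus4 ends at 10, C#maj7 ends at 14, Esus4 ends at 17, Bbadd9 ends at 21, G7 ends at 24, D ends at 27, Dm7 ends at 30.
Beat 30 falls within Dm7.

Dm7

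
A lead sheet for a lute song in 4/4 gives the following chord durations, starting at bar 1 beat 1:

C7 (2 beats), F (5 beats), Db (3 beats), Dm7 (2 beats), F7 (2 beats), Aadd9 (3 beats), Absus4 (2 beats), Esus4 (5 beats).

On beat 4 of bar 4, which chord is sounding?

Aadd9

Beat 4 of bar 4 is beat (4−1)×4 + 4 = 16 overall.
Running totals: C7 ends at 2, F ends at 7, Db ends at 10, Dm7 ends at 12, F7 ends at 14, Aadd9 ends at 17.
Beat 16 falls within Aadd9.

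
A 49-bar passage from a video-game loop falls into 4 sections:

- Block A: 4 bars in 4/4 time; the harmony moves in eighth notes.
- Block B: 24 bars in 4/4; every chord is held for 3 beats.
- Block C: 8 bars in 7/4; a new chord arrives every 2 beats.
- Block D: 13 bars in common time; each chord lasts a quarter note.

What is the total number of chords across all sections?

A: 4 bars × 4 beats = 16 beats; 0.5 beats/chord → 32 chords.
B: 24 bars × 4 beats = 96 beats; 3 beats/chord → 32 chords.
C: 8 bars × 7 beats = 56 beats; 2 beats/chord → 28 chords.
D: 13 bars × 4 beats = 52 beats; 1 beat/chord → 52 chords.
Total: 32 + 32 + 28 + 52 = 144.

144 chords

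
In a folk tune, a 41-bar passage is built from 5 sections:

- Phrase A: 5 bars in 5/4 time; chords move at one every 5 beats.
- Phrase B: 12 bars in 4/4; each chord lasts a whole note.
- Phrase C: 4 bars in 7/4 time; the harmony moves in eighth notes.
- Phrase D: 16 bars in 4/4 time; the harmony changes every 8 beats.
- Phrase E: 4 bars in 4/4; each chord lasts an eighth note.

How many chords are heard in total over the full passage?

113 chords

A: 5 bars × 5 beats = 25 beats; 5 beats/chord → 5 chords.
B: 12 bars × 4 beats = 48 beats; 4 beats/chord → 12 chords.
C: 4 bars × 7 beats = 28 beats; 0.5 beats/chord → 56 chords.
D: 16 bars × 4 beats = 64 beats; 8 beats/chord → 8 chords.
E: 4 bars × 4 beats = 16 beats; 0.5 beats/chord → 32 chords.
Total: 5 + 12 + 56 + 8 + 32 = 113.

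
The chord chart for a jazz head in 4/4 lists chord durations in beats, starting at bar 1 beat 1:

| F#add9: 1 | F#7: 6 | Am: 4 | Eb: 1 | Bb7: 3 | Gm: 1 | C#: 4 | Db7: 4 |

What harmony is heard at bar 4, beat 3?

Beat 3 of bar 4 is beat (4−1)×4 + 3 = 15 overall.
Running totals: F#add9 ends at 1, F#7 ends at 7, Am ends at 11, Eb ends at 12, Bb7 ends at 15.
Beat 15 falls within Bb7.

Bb7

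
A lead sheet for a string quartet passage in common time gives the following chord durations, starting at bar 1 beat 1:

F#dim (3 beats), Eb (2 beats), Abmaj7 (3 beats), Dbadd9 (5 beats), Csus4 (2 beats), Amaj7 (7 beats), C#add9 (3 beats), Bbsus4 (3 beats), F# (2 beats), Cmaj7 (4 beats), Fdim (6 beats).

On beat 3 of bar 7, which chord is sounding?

Beat 3 of bar 7 is beat (7−1)×4 + 3 = 27 overall.
Running totals: F#dim ends at 3, Eb ends at 5, Abmaj7 ends at 8, Dbadd9 ends at 13, Csus4 ends at 15, Amaj7 ends at 22, C#add9 ends at 25, Bbsus4 ends at 28.
Beat 27 falls within Bbsus4.

Bbsus4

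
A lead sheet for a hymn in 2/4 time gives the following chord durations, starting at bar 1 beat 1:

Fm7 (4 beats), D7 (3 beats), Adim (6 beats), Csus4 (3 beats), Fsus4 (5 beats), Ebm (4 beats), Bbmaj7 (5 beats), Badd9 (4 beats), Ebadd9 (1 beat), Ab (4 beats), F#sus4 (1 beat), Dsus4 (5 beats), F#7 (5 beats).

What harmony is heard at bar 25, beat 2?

F#7

Beat 2 of bar 25 is beat (25−1)×2 + 2 = 50 overall.
Running totals: Fm7 ends at 4, D7 ends at 7, Adim ends at 13, Csus4 ends at 16, Fsus4 ends at 21, Ebm ends at 25, Bbmaj7 ends at 30, Badd9 ends at 34, Ebadd9 ends at 35, Ab ends at 39, F#sus4 ends at 40, Dsus4 ends at 45, F#7 ends at 50.
Beat 50 falls within F#7.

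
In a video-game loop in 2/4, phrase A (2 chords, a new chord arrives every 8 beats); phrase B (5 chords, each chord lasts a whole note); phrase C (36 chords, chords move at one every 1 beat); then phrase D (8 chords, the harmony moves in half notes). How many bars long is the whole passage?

44 bars

A: 2 × 8 = 16 beats = 8 bars.
B: 5 × 4 = 20 beats = 10 bars.
C: 36 × 1 = 36 beats = 18 bars.
D: 8 × 2 = 16 beats = 8 bars.
Total: 8 + 10 + 18 + 8 = 44 bars.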